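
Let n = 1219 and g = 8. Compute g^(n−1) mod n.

855

8^1 ≡ 8 (mod 1219)
8^2 ≡ 8^2 = 64 ≡ 64 (mod 1219)
8^4 ≡ 64^2 = 4096 ≡ 439 (mod 1219)
8^8 ≡ 439^2 = 192721 ≡ 119 (mod 1219)
8^16 ≡ 119^2 = 14161 ≡ 752 (mod 1219)
8^32 ≡ 752^2 = 565504 ≡ 1107 (mod 1219)
8^64 ≡ 1107^2 = 1225449 ≡ 354 (mod 1219)
8^128 ≡ 354^2 = 125316 ≡ 978 (mod 1219)
8^256 ≡ 978^2 = 956484 ≡ 788 (mod 1219)
8^512 ≡ 788^2 = 620944 ≡ 473 (mod 1219)
8^1024 ≡ 473^2 = 223729 ≡ 652 (mod 1219)
1218 = 1024 + 128 + 64 + 2 in binary powers of 2.
So 8^1218 ≡ 652 · 978 · 354 · 64 ≡ 855 (mod 1219).
Since 855 ≠ 1, base 8 is a Fermat witness: 1219 is composite.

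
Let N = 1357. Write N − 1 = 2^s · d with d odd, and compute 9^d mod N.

1357 − 1 = 1356 = 2^2 · 339, so d = 339.
9^1 ≡ 9 (mod 1357)
9^2 ≡ 9^2 = 81 ≡ 81 (mod 1357)
9^4 ≡ 81^2 = 6561 ≡ 1133 (mod 1357)
9^8 ≡ 1133^2 = 1283689 ≡ 1324 (mod 1357)
9^16 ≡ 1324^2 = 1752976 ≡ 1089 (mod 1357)
9^32 ≡ 1089^2 = 1185921 ≡ 1260 (mod 1357)
9^64 ≡ 1260^2 = 1587600 ≡ 1267 (mod 1357)
9^128 ≡ 1267^2 = 1605289 ≡ 1315 (mod 1357)
9^256 ≡ 1315^2 = 1729225 ≡ 407 (mod 1357)
339 = 256 + 64 + 16 + 2 + 1 in binary powers of 2.
So 9^339 ≡ 407 · 1267 · 1089 · 81 · 9 ≡ 324 (mod 1357).
Squaring chain: 324 → 487; never reaches −1, so base 9 is a Miller–Rabin witness that 1357 is composite.

324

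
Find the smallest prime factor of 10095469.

97

10095469 is odd.
Digit sum 34, not divisible by 3.
Ends in 9: not divisible by 5.
7: 10095469 = 7·1442209 + 6
11: 10095469 = 11·917769 + 10
13: 10095469 = 13·776574 + 7
17: 10095469 = 17·593851 + 2
19: 10095469 = 19·531340 + 9
23: 10095469 = 23·438933 + 10
29: 10095469 = 29·348119 + 18
31: 10095469 = 31·325660 + 9
37: 10095469 = 37·272850 + 19
41: 10095469 = 41·246230 + 39
43: 10095469 = 43·234778 + 15
47: 10095469 = 47·214797 + 10
53: 10095469 = 53·190480 + 29
59: 10095469 = 59·171109 + 38
61: 10095469 = 61·165499 + 30
67: 10095469 = 67·150678 + 43
71: 10095469 = 71·142189 + 50
73: 10095469 = 73·138294 + 7
79: 10095469 = 79·127790 + 59
83: 10095469 = 83·121632 + 13
89: 10095469 = 89·113432 + 21
97: 10095469 = 97·104077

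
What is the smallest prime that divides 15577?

15577 is odd.
Digit sum 25, not divisible by 3.
Ends in 7: not divisible by 5.
7: 15577 = 7·2225 + 2
11: 15577 = 11·1416 + 1
13: 15577 = 13·1198 + 3
17: 15577 = 17·916 + 5
19: 15577 = 19·819 + 16
23: 15577 = 23·677 + 6
29: 15577 = 29·537 + 4
31: 15577 = 31·502 + 15
37: 15577 = 37·421

37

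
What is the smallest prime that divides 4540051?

4540051 is odd.
Digit sum 19, not divisible by 3.
Ends in 1: not divisible by 5.
7: 4540051 = 7·648578 + 5
11: 4540051 = 11·412731 + 10
13: 4540051 = 13·349234 + 9
17: 4540051 = 17·267061 + 14
19: 4540051 = 19·238950 + 1
23: 4540051 = 23·197393 + 12
29: 4540051 = 29·156553 + 14
31: 4540051 = 31·146453 + 8
37: 4540051 = 37·122704 + 3
41: 4540051 = 41·110732 + 39
43: 4540051 = 43·105582 + 25
47: 4540051 = 47·96596 + 39
53: 4540051 = 53·85661 + 18
59: 4540051 = 59·76950 + 1
61: 4540051 = 61·74427 + 4
67: 4540051 = 67·67761 + 64
71: 4540051 = 71·63944 + 27
73: 4540051 = 73·62192 + 35
79: 4540051 = 79·57469

79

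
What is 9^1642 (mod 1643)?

413

9^1 ≡ 9 (mod 1643)
9^2 ≡ 9^2 = 81 ≡ 81 (mod 1643)
9^4 ≡ 81^2 = 6561 ≡ 1632 (mod 1643)
9^8 ≡ 1632^2 = 2663424 ≡ 121 (mod 1643)
9^16 ≡ 121^2 = 14641 ≡ 1497 (mod 1643)
9^32 ≡ 1497^2 = 2241009 ≡ 1600 (mod 1643)
9^64 ≡ 1600^2 = 2560000 ≡ 206 (mod 1643)
9^128 ≡ 206^2 = 42436 ≡ 1361 (mod 1643)
9^256 ≡ 1361^2 = 1852321 ≡ 660 (mod 1643)
9^512 ≡ 660^2 = 435600 ≡ 205 (mod 1643)
9^1024 ≡ 205^2 = 42025 ≡ 950 (mod 1643)
1642 = 1024 + 512 + 64 + 32 + 8 + 2 in binary powers of 2.
So 9^1642 ≡ 950 · 205 · 206 · 1600 · 121 · 81 ≡ 413 (mod 1643).
Since 413 ≠ 1, base 9 is a Fermat witness: 1643 is composite.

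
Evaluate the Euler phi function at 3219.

2016

Factor: 3219 = 3 · 29 · 37.
φ(3219) = (3−1) · (29−1) · (37−1) = 2 · 28 · 36 = 2016.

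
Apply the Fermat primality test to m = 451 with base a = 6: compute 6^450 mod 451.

155

6^1 ≡ 6 (mod 451)
6^2 ≡ 6^2 = 36 ≡ 36 (mod 451)
6^4 ≡ 36^2 = 1296 ≡ 394 (mod 451)
6^8 ≡ 394^2 = 155236 ≡ 92 (mod 451)
6^16 ≡ 92^2 = 8464 ≡ 346 (mod 451)
6^32 ≡ 346^2 = 119716 ≡ 201 (mod 451)
6^64 ≡ 201^2 = 40401 ≡ 262 (mod 451)
6^128 ≡ 262^2 = 68644 ≡ 92 (mod 451)
6^256 ≡ 92^2 = 8464 ≡ 346 (mod 451)
450 = 256 + 128 + 64 + 2 in binary powers of 2.
So 6^450 ≡ 346 · 92 · 262 · 36 ≡ 155 (mod 451).
Since 155 ≠ 1, base 6 is a Fermat witness: 451 is composite.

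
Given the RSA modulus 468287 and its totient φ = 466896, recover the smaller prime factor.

φ(n) = (p−1)(q−1) = n − (p+q) + 1, so p + q = 468287 − 466896 + 1 = 1392.
p and q are the roots of t² − 1392t + 468287 = 0.
Discriminant: 1392² − 4·468287 = 1937664 − 1873148 = 64516; √64516 = 254.
q = (1392 − 254)/2 = 569, p = (1392 + 254)/2 = 823.
Check: 569 · 823 = 468287.

569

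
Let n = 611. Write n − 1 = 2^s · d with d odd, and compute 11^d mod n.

527

611 − 1 = 610 = 2^1 · 305, so d = 305.
11^1 ≡ 11 (mod 611)
11^2 ≡ 11^2 = 121 ≡ 121 (mod 611)
11^4 ≡ 121^2 = 14641 ≡ 588 (mod 611)
11^8 ≡ 588^2 = 345744 ≡ 529 (mod 611)
11^16 ≡ 529^2 = 279841 ≡ 3 (mod 611)
11^32 ≡ 3^2 = 9 ≡ 9 (mod 611)
11^64 ≡ 9^2 = 81 ≡ 81 (mod 611)
11^128 ≡ 81^2 = 6561 ≡ 451 (mod 611)
11^256 ≡ 451^2 = 203401 ≡ 549 (mod 611)
305 = 256 + 32 + 16 + 1 in binary powers of 2.
So 11^305 ≡ 549 · 9 · 3 · 11 ≡ 527 (mod 611).
Squaring chain: 527; never reaches −1, so base 11 is a Miller–Rabin witness that 611 is composite.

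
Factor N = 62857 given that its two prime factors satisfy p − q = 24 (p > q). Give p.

Since p = q + 24, we have 62857 = q(q + 24), so q² + 24q − 62857 = 0.
Discriminant: 24² + 4·62857 = 576 + 251428 = 252004; √252004 = 502.
q = (−24 + 502)/2 = 239, and p = q + 24 = 263.
Check: 239 · 263 = 62857.

263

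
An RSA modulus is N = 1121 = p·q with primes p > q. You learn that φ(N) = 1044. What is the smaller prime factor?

19

φ(n) = (p−1)(q−1) = n − (p+q) + 1, so p + q = 1121 − 1044 + 1 = 78.
p and q are the roots of t² − 78t + 1121 = 0.
Discriminant: 78² − 4·1121 = 6084 − 4484 = 1600; √1600 = 40.
q = (78 − 40)/2 = 19, p = (78 + 40)/2 = 59.
Check: 19 · 59 = 1121.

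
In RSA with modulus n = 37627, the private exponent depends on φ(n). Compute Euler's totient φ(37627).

37240

Factor: 37627 = 191 · 197.
φ(37627) = (191−1) · (197−1) = 190 · 196 = 37240.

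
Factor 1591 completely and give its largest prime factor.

43

1591 = 37 · 43
43 is prime.
So 1591 = 37 · 43; the largest prime factor is 43.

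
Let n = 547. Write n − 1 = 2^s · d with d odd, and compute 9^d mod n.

547 − 1 = 546 = 2^1 · 273, so d = 273.
9^1 ≡ 9 (mod 547)
9^2 ≡ 9^2 = 81 ≡ 81 (mod 547)
9^4 ≡ 81^2 = 6561 ≡ 544 (mod 547)
9^8 ≡ 544^2 = 295936 ≡ 9 (mod 547)
9^16 ≡ 9^2 = 81 ≡ 81 (mod 547)
9^32 ≡ 81^2 = 6561 ≡ 544 (mod 547)
9^64 ≡ 544^2 = 295936 ≡ 9 (mod 547)
9^128 ≡ 9^2 = 81 ≡ 81 (mod 547)
9^256 ≡ 81^2 = 6561 ≡ 544 (mod 547)
273 = 256 + 16 + 1 in binary powers of 2.
So 9^273 ≡ 544 · 81 · 9 ≡ 1 (mod 547).
Since 9^d ≡ 1 (mod 547), base 9 does not prove 547 composite.

1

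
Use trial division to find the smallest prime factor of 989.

23

989 is odd.
Digit sum 26, not divisible by 3.
Ends in 9: not divisible by 5.
7: 989 = 7·141 + 2
11: 989 = 11·89 + 10
13: 989 = 13·76 + 1
17: 989 = 17·58 + 3
19: 989 = 19·52 + 1
23: 989 = 23·43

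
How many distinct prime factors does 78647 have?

3

78647 = 31 · 2537
2537 = 43 · 59
78647 = 31 · 43 · 59, which has 3 distinct prime factors.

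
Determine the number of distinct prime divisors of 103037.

103037 = 11 · 9367
9367 = 17 · 551
551 = 19 · 29
103037 = 11 · 17 · 19 · 29, which has 4 distinct prime factors.

4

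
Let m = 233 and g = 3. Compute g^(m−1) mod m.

1

3^1 ≡ 3 (mod 233)
3^2 ≡ 3^2 = 9 ≡ 9 (mod 233)
3^4 ≡ 9^2 = 81 ≡ 81 (mod 233)
3^8 ≡ 81^2 = 6561 ≡ 37 (mod 233)
3^16 ≡ 37^2 = 1369 ≡ 204 (mod 233)
3^32 ≡ 204^2 = 41616 ≡ 142 (mod 233)
3^64 ≡ 142^2 = 20164 ≡ 126 (mod 233)
3^128 ≡ 126^2 = 15876 ≡ 32 (mod 233)
232 = 128 + 64 + 32 + 8 in binary powers of 2.
So 3^232 ≡ 32 · 126 · 142 · 37 ≡ 1 (mod 233).
Since the result is 1, base 3 gives no evidence that 233 is composite.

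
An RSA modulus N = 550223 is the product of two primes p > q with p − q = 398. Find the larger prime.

967

Since p = q + 398, we have 550223 = q(q + 398), so q² + 398q − 550223 = 0.
Discriminant: 398² + 4·550223 = 158404 + 2200892 = 2359296; √2359296 = 1536.
q = (−398 + 1536)/2 = 569, and p = q + 398 = 967.
Check: 569 · 967 = 550223.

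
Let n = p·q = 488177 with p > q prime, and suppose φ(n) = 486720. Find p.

φ(n) = (p−1)(q−1) = n − (p+q) + 1, so p + q = 488177 − 486720 + 1 = 1458.
p and q are the roots of t² − 1458t + 488177 = 0.
Discriminant: 1458² − 4·488177 = 2125764 − 1952708 = 173056; √173056 = 416.
q = (1458 − 416)/2 = 521, p = (1458 + 416)/2 = 937.
Check: 521 · 937 = 488177.

937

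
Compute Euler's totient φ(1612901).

1566720

Factor: 1612901 = 61 · 137 · 193.
φ(1612901) = (61−1) · (137−1) · (193−1) = 60 · 136 · 192 = 1566720.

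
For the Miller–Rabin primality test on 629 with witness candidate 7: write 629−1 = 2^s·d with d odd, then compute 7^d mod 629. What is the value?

629 − 1 = 628 = 2^2 · 157, so d = 157.
7^1 ≡ 7 (mod 629)
7^2 ≡ 7^2 = 49 ≡ 49 (mod 629)
7^4 ≡ 49^2 = 2401 ≡ 514 (mod 629)
7^8 ≡ 514^2 = 264196 ≡ 16 (mod 629)
7^16 ≡ 16^2 = 256 ≡ 256 (mod 629)
7^32 ≡ 256^2 = 65536 ≡ 120 (mod 629)
7^64 ≡ 120^2 = 14400 ≡ 562 (mod 629)
7^128 ≡ 562^2 = 315844 ≡ 86 (mod 629)
157 = 128 + 16 + 8 + 4 + 1 in binary powers of 2.
So 7^157 ≡ 86 · 256 · 16 · 514 · 7 ≡ 329 (mod 629).
Squaring chain: 329 → 53; never reaches −1, so base 7 is a Miller–Rabin witness that 629 is composite.

329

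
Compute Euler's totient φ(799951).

Factor: 799951 = 41 · 109 · 179.
φ(799951) = (41−1) · (109−1) · (179−1) = 40 · 108 · 178 = 768960.

768960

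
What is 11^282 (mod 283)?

1

11^1 ≡ 11 (mod 283)
11^2 ≡ 11^2 = 121 ≡ 121 (mod 283)
11^4 ≡ 121^2 = 14641 ≡ 208 (mod 283)
11^8 ≡ 208^2 = 43264 ≡ 248 (mod 283)
11^16 ≡ 248^2 = 61504 ≡ 93 (mod 283)
11^32 ≡ 93^2 = 8649 ≡ 159 (mod 283)
11^64 ≡ 159^2 = 25281 ≡ 94 (mod 283)
11^128 ≡ 94^2 = 8836 ≡ 63 (mod 283)
11^256 ≡ 63^2 = 3969 ≡ 7 (mod 283)
282 = 256 + 16 + 8 + 2 in binary powers of 2.
So 11^282 ≡ 7 · 93 · 248 · 121 ≡ 1 (mod 283).
Since the result is 1, base 11 gives no evidence that 283 is composite.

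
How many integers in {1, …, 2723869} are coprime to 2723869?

2664000

Factor: 2723869 = 101 · 149 · 181.
φ(2723869) = (101−1) · (149−1) · (181−1) = 100 · 148 · 180 = 2664000.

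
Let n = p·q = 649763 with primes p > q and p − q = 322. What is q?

Since p = q + 322, we have 649763 = q(q + 322), so q² + 322q − 649763 = 0.
Discriminant: 322² + 4·649763 = 103684 + 2599052 = 2702736; √2702736 = 1644.
q = (−322 + 1644)/2 = 661, and p = q + 322 = 983.
Check: 661 · 983 = 649763.

661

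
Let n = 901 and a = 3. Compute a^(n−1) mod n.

863

3^1 ≡ 3 (mod 901)
3^2 ≡ 3^2 = 9 ≡ 9 (mod 901)
3^4 ≡ 9^2 = 81 ≡ 81 (mod 901)
3^8 ≡ 81^2 = 6561 ≡ 254 (mod 901)
3^16 ≡ 254^2 = 64516 ≡ 545 (mod 901)
3^32 ≡ 545^2 = 297025 ≡ 596 (mod 901)
3^64 ≡ 596^2 = 355216 ≡ 222 (mod 901)
3^128 ≡ 222^2 = 49284 ≡ 630 (mod 901)
3^256 ≡ 630^2 = 396900 ≡ 460 (mod 901)
3^512 ≡ 460^2 = 211600 ≡ 766 (mod 901)
900 = 512 + 256 + 128 + 4 in binary powers of 2.
So 3^900 ≡ 766 · 460 · 630 · 81 ≡ 863 (mod 901).
Since 863 ≠ 1, base 3 is a Fermat witness: 901 is composite.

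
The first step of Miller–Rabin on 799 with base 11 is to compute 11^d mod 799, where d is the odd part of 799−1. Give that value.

82

799 − 1 = 798 = 2^1 · 399, so d = 399.
11^1 ≡ 11 (mod 799)
11^2 ≡ 11^2 = 121 ≡ 121 (mod 799)
11^4 ≡ 121^2 = 14641 ≡ 259 (mod 799)
11^8 ≡ 259^2 = 67081 ≡ 764 (mod 799)
11^16 ≡ 764^2 = 583696 ≡ 426 (mod 799)
11^32 ≡ 426^2 = 181476 ≡ 103 (mod 799)
11^64 ≡ 103^2 = 10609 ≡ 222 (mod 799)
11^128 ≡ 222^2 = 49284 ≡ 545 (mod 799)
11^256 ≡ 545^2 = 297025 ≡ 596 (mod 799)
399 = 256 + 128 + 8 + 4 + 2 + 1 in binary powers of 2.
So 11^399 ≡ 596 · 545 · 764 · 259 · 121 · 11 ≡ 82 (mod 799).
Squaring chain: 82; never reaches −1, so base 11 is a Miller–Rabin witness that 799 is composite.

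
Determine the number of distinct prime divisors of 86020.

86020 = 2^2 · 21505
21505 = 5 · 4301
4301 = 11 · 391
391 = 17 · 23
86020 = 2^2 · 5 · 11 · 17 · 23, which has 5 distinct prime factors.

5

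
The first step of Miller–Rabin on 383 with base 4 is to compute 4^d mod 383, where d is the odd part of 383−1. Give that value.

1

383 − 1 = 382 = 2^1 · 191, so d = 191.
4^1 ≡ 4 (mod 383)
4^2 ≡ 4^2 = 16 ≡ 16 (mod 383)
4^4 ≡ 16^2 = 256 ≡ 256 (mod 383)
4^8 ≡ 256^2 = 65536 ≡ 43 (mod 383)
4^16 ≡ 43^2 = 1849 ≡ 317 (mod 383)
4^32 ≡ 317^2 = 100489 ≡ 143 (mod 383)
4^64 ≡ 143^2 = 20449 ≡ 150 (mod 383)
4^128 ≡ 150^2 = 22500 ≡ 286 (mod 383)
191 = 128 + 32 + 16 + 8 + 4 + 2 + 1 in binary powers of 2.
So 4^191 ≡ 286 · 143 · 317 · 43 · 256 · 16 · 4 ≡ 1 (mod 383).
Since 4^d ≡ 1 (mod 383), base 4 does not prove 383 composite.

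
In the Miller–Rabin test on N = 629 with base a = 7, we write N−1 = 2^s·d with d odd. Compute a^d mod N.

329

629 − 1 = 628 = 2^2 · 157, so d = 157.
7^1 ≡ 7 (mod 629)
7^2 ≡ 7^2 = 49 ≡ 49 (mod 629)
7^4 ≡ 49^2 = 2401 ≡ 514 (mod 629)
7^8 ≡ 514^2 = 264196 ≡ 16 (mod 629)
7^16 ≡ 16^2 = 256 ≡ 256 (mod 629)
7^32 ≡ 256^2 = 65536 ≡ 120 (mod 629)
7^64 ≡ 120^2 = 14400 ≡ 562 (mod 629)
7^128 ≡ 562^2 = 315844 ≡ 86 (mod 629)
157 = 128 + 16 + 8 + 4 + 1 in binary powers of 2.
So 7^157 ≡ 86 · 256 · 16 · 514 · 7 ≡ 329 (mod 629).
Squaring chain: 329 → 53; never reaches −1, so base 7 is a Miller–Rabin witness that 629 is composite.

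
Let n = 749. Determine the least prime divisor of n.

749 is odd.
Digit sum 20, not divisible by 3.
Ends in 9: not divisible by 5.
7: 749 = 7·107

7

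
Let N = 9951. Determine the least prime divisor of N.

3

9951 is odd.
Digit sum 24, divisible by 3.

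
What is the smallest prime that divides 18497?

18497 is odd.
Digit sum 29, not divisible by 3.
Ends in 7: not divisible by 5.
7: 18497 = 7·2642 + 3
11: 18497 = 11·1681 + 6
13: 18497 = 13·1422 + 11
17: 18497 = 17·1088 + 1
19: 18497 = 19·973 + 10
23: 18497 = 23·804 + 5
29: 18497 = 29·637 + 24
31: 18497 = 31·596 + 21
37: 18497 = 37·499 + 34
41: 18497 = 41·451 + 6
43: 18497 = 43·430 + 7
47: 18497 = 47·393 + 26
53: 18497 = 53·349

53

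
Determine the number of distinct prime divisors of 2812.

3

2812 = 2^2 · 703
703 = 19 · 37
2812 = 2^2 · 19 · 37, which has 3 distinct prime factors.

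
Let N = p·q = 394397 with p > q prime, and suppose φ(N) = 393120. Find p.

757

φ(n) = (p−1)(q−1) = n − (p+q) + 1, so p + q = 394397 − 393120 + 1 = 1278.
p and q are the roots of t² − 1278t + 394397 = 0.
Discriminant: 1278² − 4·394397 = 1633284 − 1577588 = 55696; √55696 = 236.
q = (1278 − 236)/2 = 521, p = (1278 + 236)/2 = 757.
Check: 521 · 757 = 394397.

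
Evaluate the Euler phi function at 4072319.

3996000

Factor: 4072319 = 149 · 151 · 181.
φ(4072319) = (149−1) · (151−1) · (181−1) = 148 · 150 · 180 = 3996000.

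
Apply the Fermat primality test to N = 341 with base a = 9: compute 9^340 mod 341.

9^1 ≡ 9 (mod 341)
9^2 ≡ 9^2 = 81 ≡ 81 (mod 341)
9^4 ≡ 81^2 = 6561 ≡ 82 (mod 341)
9^8 ≡ 82^2 = 6724 ≡ 245 (mod 341)
9^16 ≡ 245^2 = 60025 ≡ 9 (mod 341)
9^32 ≡ 9^2 = 81 ≡ 81 (mod 341)
9^64 ≡ 81^2 = 6561 ≡ 82 (mod 341)
9^128 ≡ 82^2 = 6724 ≡ 245 (mod 341)
9^256 ≡ 245^2 = 60025 ≡ 9 (mod 341)
340 = 256 + 64 + 16 + 4 in binary powers of 2.
So 9^340 ≡ 9 · 82 · 9 · 82 ≡ 67 (mod 341).
Since 67 ≠ 1, base 9 is a Fermat witness: 341 is composite.

67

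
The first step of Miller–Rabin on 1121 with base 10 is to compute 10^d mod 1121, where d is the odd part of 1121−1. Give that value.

1121 − 1 = 1120 = 2^5 · 35, so d = 35.
10^1 ≡ 10 (mod 1121)
10^2 ≡ 10^2 = 100 ≡ 100 (mod 1121)
10^4 ≡ 100^2 = 10000 ≡ 1032 (mod 1121)
10^8 ≡ 1032^2 = 1065024 ≡ 74 (mod 1121)
10^16 ≡ 74^2 = 5476 ≡ 992 (mod 1121)
10^32 ≡ 992^2 = 984064 ≡ 947 (mod 1121)
35 = 32 + 2 + 1 in binary powers of 2.
So 10^35 ≡ 947 · 100 · 10 ≡ 876 (mod 1121).
Squaring chain: 876 → 612 → 130 → 85 → 499; never reaches −1, so base 10 is a Miller–Rabin witness that 1121 is composite.

876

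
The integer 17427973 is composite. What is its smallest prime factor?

67

17427973 is odd.
Digit sum 40, not divisible by 3.
Ends in 3: not divisible by 5.
7: 17427973 = 7·2489710 + 3
11: 17427973 = 11·1584361 + 2
13: 17427973 = 13·1340613 + 4
17: 17427973 = 17·1025174 + 15
19: 17427973 = 19·917261 + 14
23: 17427973 = 23·757737 + 22
29: 17427973 = 29·600964 + 17
31: 17427973 = 31·562192 + 21
37: 17427973 = 37·471026 + 11
41: 17427973 = 41·425072 + 21
43: 17427973 = 43·405301 + 30
47: 17427973 = 47·370807 + 44
53: 17427973 = 53·328829 + 36
59: 17427973 = 59·295389 + 22
61: 17427973 = 61·285704 + 29
67: 17427973 = 67·260119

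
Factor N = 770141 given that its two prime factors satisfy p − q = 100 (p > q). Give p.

929

Since p = q + 100, we have 770141 = q(q + 100), so q² + 100q − 770141 = 0.
Discriminant: 100² + 4·770141 = 10000 + 3080564 = 3090564; √3090564 = 1758.
q = (−100 + 1758)/2 = 829, and p = q + 100 = 929.
Check: 829 · 929 = 770141.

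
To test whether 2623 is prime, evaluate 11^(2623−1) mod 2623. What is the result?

11^1 ≡ 11 (mod 2623)
11^2 ≡ 11^2 = 121 ≡ 121 (mod 2623)
11^4 ≡ 121^2 = 14641 ≡ 1526 (mod 2623)
11^8 ≡ 1526^2 = 2328676 ≡ 2075 (mod 2623)
11^16 ≡ 2075^2 = 4305625 ≡ 1282 (mod 2623)
11^32 ≡ 1282^2 = 1643524 ≡ 1526 (mod 2623)
11^64 ≡ 1526^2 = 2328676 ≡ 2075 (mod 2623)
11^128 ≡ 2075^2 = 4305625 ≡ 1282 (mod 2623)
11^256 ≡ 1282^2 = 1643524 ≡ 1526 (mod 2623)
11^512 ≡ 1526^2 = 2328676 ≡ 2075 (mod 2623)
11^1024 ≡ 2075^2 = 4305625 ≡ 1282 (mod 2623)
11^2048 ≡ 1282^2 = 1643524 ≡ 1526 (mod 2623)
2622 = 2048 + 512 + 32 + 16 + 8 + 4 + 2 in binary powers of 2.
So 11^2622 ≡ 1526 · 2075 · 1526 · 1282 · 2075 · 1526 · 121 ≡ 365 (mod 2623).
Since 365 ≠ 1, base 11 is a Fermat witness: 2623 is composite.

365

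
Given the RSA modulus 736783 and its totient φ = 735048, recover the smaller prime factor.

739

φ(n) = (p−1)(q−1) = n − (p+q) + 1, so p + q = 736783 − 735048 + 1 = 1736.
p and q are the roots of t² − 1736t + 736783 = 0.
Discriminant: 1736² − 4·736783 = 3013696 − 2947132 = 66564; √66564 = 258.
q = (1736 − 258)/2 = 739, p = (1736 + 258)/2 = 997.
Check: 739 · 997 = 736783.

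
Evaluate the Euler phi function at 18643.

18360

Factor: 18643 = 103 · 181.
φ(18643) = (103−1) · (181−1) = 102 · 180 = 18360.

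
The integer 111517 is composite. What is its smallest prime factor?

7

111517 is odd.
Digit sum 16, not divisible by 3.
Ends in 7: not divisible by 5.
7: 111517 = 7·15931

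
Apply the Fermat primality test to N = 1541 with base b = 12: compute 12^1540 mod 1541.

967

12^1 ≡ 12 (mod 1541)
12^2 ≡ 12^2 = 144 ≡ 144 (mod 1541)
12^4 ≡ 144^2 = 20736 ≡ 703 (mod 1541)
12^8 ≡ 703^2 = 494209 ≡ 1089 (mod 1541)
12^16 ≡ 1089^2 = 1185921 ≡ 892 (mod 1541)
12^32 ≡ 892^2 = 795664 ≡ 508 (mod 1541)
12^64 ≡ 508^2 = 258064 ≡ 717 (mod 1541)
12^128 ≡ 717^2 = 514089 ≡ 936 (mod 1541)
12^256 ≡ 936^2 = 876096 ≡ 808 (mod 1541)
12^512 ≡ 808^2 = 652864 ≡ 1021 (mod 1541)
12^1024 ≡ 1021^2 = 1042441 ≡ 725 (mod 1541)
1540 = 1024 + 512 + 4 in binary powers of 2.
So 12^1540 ≡ 725 · 1021 · 703 ≡ 967 (mod 1541).
Since 967 ≠ 1, base 12 is a Fermat witness: 1541 is composite.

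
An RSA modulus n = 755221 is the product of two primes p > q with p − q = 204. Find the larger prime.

977

Since p = q + 204, we have 755221 = q(q + 204), so q² + 204q − 755221 = 0.
Discriminant: 204² + 4·755221 = 41616 + 3020884 = 3062500; √3062500 = 1750.
q = (−204 + 1750)/2 = 773, and p = q + 204 = 977.
Check: 773 · 977 = 755221.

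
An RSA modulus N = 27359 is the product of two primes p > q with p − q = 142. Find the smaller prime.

Since p = q + 142, we have 27359 = q(q + 142), so q² + 142q − 27359 = 0.
Discriminant: 142² + 4·27359 = 20164 + 109436 = 129600; √129600 = 360.
q = (−142 + 360)/2 = 109, and p = q + 142 = 251.
Check: 109 · 251 = 27359.

109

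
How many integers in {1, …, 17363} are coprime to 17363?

17088

Factor: 17363 = 97 · 179.
φ(17363) = (97−1) · (179−1) = 96 · 178 = 17088.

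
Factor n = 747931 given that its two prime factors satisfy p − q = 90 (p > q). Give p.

911

Since p = q + 90, we have 747931 = q(q + 90), so q² + 90q − 747931 = 0.
Discriminant: 90² + 4·747931 = 8100 + 2991724 = 2999824; √2999824 = 1732.
q = (−90 + 1732)/2 = 821, and p = q + 90 = 911.
Check: 821 · 911 = 747931.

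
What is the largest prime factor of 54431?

54431 = 13 · 4187
4187 = 53 · 79
79 is prime.
So 54431 = 13 · 53 · 79; the largest prime factor is 79.

79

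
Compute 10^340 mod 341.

10^1 ≡ 10 (mod 341)
10^2 ≡ 10^2 = 100 ≡ 100 (mod 341)
10^4 ≡ 100^2 = 10000 ≡ 111 (mod 341)
10^8 ≡ 111^2 = 12321 ≡ 45 (mod 341)
10^16 ≡ 45^2 = 2025 ≡ 320 (mod 341)
10^32 ≡ 320^2 = 102400 ≡ 100 (mod 341)
10^64 ≡ 100^2 = 10000 ≡ 111 (mod 341)
10^128 ≡ 111^2 = 12321 ≡ 45 (mod 341)
10^256 ≡ 45^2 = 2025 ≡ 320 (mod 341)
340 = 256 + 64 + 16 + 4 in binary powers of 2.
So 10^340 ≡ 320 · 111 · 320 · 111 ≡ 67 (mod 341).
Since 67 ≠ 1, base 10 is a Fermat witness: 341 is composite.

67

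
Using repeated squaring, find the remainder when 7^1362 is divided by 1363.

545

7^1 ≡ 7 (mod 1363)
7^2 ≡ 7^2 = 49 ≡ 49 (mod 1363)
7^4 ≡ 49^2 = 2401 ≡ 1038 (mod 1363)
7^8 ≡ 1038^2 = 1077444 ≡ 674 (mod 1363)
7^16 ≡ 674^2 = 454276 ≡ 397 (mod 1363)
7^32 ≡ 397^2 = 157609 ≡ 864 (mod 1363)
7^64 ≡ 864^2 = 746496 ≡ 935 (mod 1363)
7^128 ≡ 935^2 = 874225 ≡ 542 (mod 1363)
7^256 ≡ 542^2 = 293764 ≡ 719 (mod 1363)
7^512 ≡ 719^2 = 516961 ≡ 384 (mod 1363)
7^1024 ≡ 384^2 = 147456 ≡ 252 (mod 1363)
1362 = 1024 + 256 + 64 + 16 + 2 in binary powers of 2.
So 7^1362 ≡ 252 · 719 · 935 · 397 · 49 ≡ 545 (mod 1363).
Since 545 ≠ 1, base 7 is a Fermat witness: 1363 is composite.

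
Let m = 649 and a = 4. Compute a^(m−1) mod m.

4^1 ≡ 4 (mod 649)
4^2 ≡ 4^2 = 16 ≡ 16 (mod 649)
4^4 ≡ 16^2 = 256 ≡ 256 (mod 649)
4^8 ≡ 256^2 = 65536 ≡ 636 (mod 649)
4^16 ≡ 636^2 = 404496 ≡ 169 (mod 649)
4^32 ≡ 169^2 = 28561 ≡ 5 (mod 649)
4^64 ≡ 5^2 = 25 ≡ 25 (mod 649)
4^128 ≡ 25^2 = 625 ≡ 625 (mod 649)
4^256 ≡ 625^2 = 390625 ≡ 576 (mod 649)
4^512 ≡ 576^2 = 331776 ≡ 137 (mod 649)
648 = 512 + 128 + 8 in binary powers of 2.
So 4^648 ≡ 137 · 625 · 636 ≡ 559 (mod 649).
Since 559 ≠ 1, base 4 is a Fermat witness: 649 is composite.

559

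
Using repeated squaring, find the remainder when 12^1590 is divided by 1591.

84

12^1 ≡ 12 (mod 1591)
12^2 ≡ 12^2 = 144 ≡ 144 (mod 1591)
12^4 ≡ 144^2 = 20736 ≡ 53 (mod 1591)
12^8 ≡ 53^2 = 2809 ≡ 1218 (mod 1591)
12^16 ≡ 1218^2 = 1483524 ≡ 712 (mod 1591)
12^32 ≡ 712^2 = 506944 ≡ 1006 (mod 1591)
12^64 ≡ 1006^2 = 1012036 ≡ 160 (mod 1591)
12^128 ≡ 160^2 = 25600 ≡ 144 (mod 1591)
12^256 ≡ 144^2 = 20736 ≡ 53 (mod 1591)
12^512 ≡ 53^2 = 2809 ≡ 1218 (mod 1591)
12^1024 ≡ 1218^2 = 1483524 ≡ 712 (mod 1591)
1590 = 1024 + 512 + 32 + 16 + 4 + 2 in binary powers of 2.
So 12^1590 ≡ 712 · 1218 · 1006 · 712 · 53 · 144 ≡ 84 (mod 1591).
Since 84 ≠ 1, base 12 is a Fermat witness: 1591 is composite.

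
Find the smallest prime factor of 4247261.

53

4247261 is odd.
Digit sum 26, not divisible by 3.
Ends in 1: not divisible by 5.
7: 4247261 = 7·606751 + 4
11: 4247261 = 11·386114 + 7
13: 4247261 = 13·326712 + 5
17: 4247261 = 17·249838 + 15
19: 4247261 = 19·223540 + 1
23: 4247261 = 23·184663 + 12
29: 4247261 = 29·146457 + 8
31: 4247261 = 31·137008 + 13
37: 4247261 = 37·114790 + 31
41: 4247261 = 41·103591 + 30
43: 4247261 = 43·98773 + 22
47: 4247261 = 47·90367 + 12
53: 4247261 = 53·80137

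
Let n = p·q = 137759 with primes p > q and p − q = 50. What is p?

397

Since p = q + 50, we have 137759 = q(q + 50), so q² + 50q − 137759 = 0.
Discriminant: 50² + 4·137759 = 2500 + 551036 = 553536; √553536 = 744.
q = (−50 + 744)/2 = 347, and p = q + 50 = 397.
Check: 347 · 397 = 137759.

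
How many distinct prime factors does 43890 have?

6

43890 = 2 · 21945
21945 = 3 · 7315
7315 = 5 · 1463
1463 = 7 · 209
209 = 11 · 19
43890 = 2 · 3 · 5 · 7 · 11 · 19, which has 6 distinct prime factors.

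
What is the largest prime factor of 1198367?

43

1198367 = 29 · 41323
41323 = 31 · 1333
1333 = 31 · 43
43 is prime.
So 1198367 = 29 · 31^2 · 43; the largest prime factor is 43.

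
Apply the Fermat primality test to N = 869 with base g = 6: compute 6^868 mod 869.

840

6^1 ≡ 6 (mod 869)
6^2 ≡ 6^2 = 36 ≡ 36 (mod 869)
6^4 ≡ 36^2 = 1296 ≡ 427 (mod 869)
6^8 ≡ 427^2 = 182329 ≡ 708 (mod 869)
6^16 ≡ 708^2 = 501264 ≡ 720 (mod 869)
6^32 ≡ 720^2 = 518400 ≡ 476 (mod 869)
6^64 ≡ 476^2 = 226576 ≡ 636 (mod 869)
6^128 ≡ 636^2 = 404496 ≡ 411 (mod 869)
6^256 ≡ 411^2 = 168921 ≡ 335 (mod 869)
6^512 ≡ 335^2 = 112225 ≡ 124 (mod 869)
868 = 512 + 256 + 64 + 32 + 4 in binary powers of 2.
So 6^868 ≡ 124 · 335 · 636 · 476 · 427 ≡ 840 (mod 869).
Since 840 ≠ 1, base 6 is a Fermat witness: 869 is composite.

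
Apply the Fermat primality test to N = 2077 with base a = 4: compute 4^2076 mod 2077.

4^1 ≡ 4 (mod 2077)
4^2 ≡ 4^2 = 16 ≡ 16 (mod 2077)
4^4 ≡ 16^2 = 256 ≡ 256 (mod 2077)
4^8 ≡ 256^2 = 65536 ≡ 1149 (mod 2077)
4^16 ≡ 1149^2 = 1320201 ≡ 1306 (mod 2077)
4^32 ≡ 1306^2 = 1705636 ≡ 419 (mod 2077)
4^64 ≡ 419^2 = 175561 ≡ 1093 (mod 2077)
4^128 ≡ 1093^2 = 1194649 ≡ 374 (mod 2077)
4^256 ≡ 374^2 = 139876 ≡ 717 (mod 2077)
4^512 ≡ 717^2 = 514089 ≡ 1070 (mod 2077)
4^1024 ≡ 1070^2 = 1144900 ≡ 473 (mod 2077)
4^2048 ≡ 473^2 = 223729 ≡ 1490 (mod 2077)
2076 = 2048 + 16 + 8 + 4 in binary powers of 2.
So 4^2076 ≡ 1490 · 1306 · 1149 · 256 ≡ 1027 (mod 2077).
Since 1027 ≠ 1, base 4 is a Fermat witness: 2077 is composite.

1027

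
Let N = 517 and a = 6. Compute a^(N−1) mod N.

6^1 ≡ 6 (mod 517)
6^2 ≡ 6^2 = 36 ≡ 36 (mod 517)
6^4 ≡ 36^2 = 1296 ≡ 262 (mod 517)
6^8 ≡ 262^2 = 68644 ≡ 400 (mod 517)
6^16 ≡ 400^2 = 160000 ≡ 247 (mod 517)
6^32 ≡ 247^2 = 61009 ≡ 3 (mod 517)
6^64 ≡ 3^2 = 9 ≡ 9 (mod 517)
6^128 ≡ 9^2 = 81 ≡ 81 (mod 517)
6^256 ≡ 81^2 = 6561 ≡ 357 (mod 517)
6^512 ≡ 357^2 = 127449 ≡ 267 (mod 517)
516 = 512 + 4 in binary powers of 2.
So 6^516 ≡ 267 · 262 ≡ 159 (mod 517).
Since 159 ≠ 1, base 6 is a Fermat witness: 517 is composite.

159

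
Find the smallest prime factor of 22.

2

22 is even: 2 divides it.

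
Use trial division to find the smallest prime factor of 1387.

19

1387 is odd.
Digit sum 19, not divisible by 3.
Ends in 7: not divisible by 5.
7: 1387 = 7·198 + 1
11: 1387 = 11·126 + 1
13: 1387 = 13·106 + 9
17: 1387 = 17·81 + 10
19: 1387 = 19·73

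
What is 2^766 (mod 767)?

2^1 ≡ 2 (mod 767)
2^2 ≡ 2^2 = 4 ≡ 4 (mod 767)
2^4 ≡ 4^2 = 16 ≡ 16 (mod 767)
2^8 ≡ 16^2 = 256 ≡ 256 (mod 767)
2^16 ≡ 256^2 = 65536 ≡ 341 (mod 767)
2^32 ≡ 341^2 = 116281 ≡ 464 (mod 767)
2^64 ≡ 464^2 = 215296 ≡ 536 (mod 767)
2^128 ≡ 536^2 = 287296 ≡ 438 (mod 767)
2^256 ≡ 438^2 = 191844 ≡ 94 (mod 767)
2^512 ≡ 94^2 = 8836 ≡ 399 (mod 767)
766 = 512 + 128 + 64 + 32 + 16 + 8 + 4 + 2 in binary powers of 2.
So 2^766 ≡ 399 · 438 · 536 · 464 · 341 · 256 · 16 · 4 ≡ 556 (mod 767).
Since 556 ≠ 1, base 2 is a Fermat witness: 767 is composite.

556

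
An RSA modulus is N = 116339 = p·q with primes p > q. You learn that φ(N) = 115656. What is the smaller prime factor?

317

φ(n) = (p−1)(q−1) = n − (p+q) + 1, so p + q = 116339 − 115656 + 1 = 684.
p and q are the roots of t² − 684t + 116339 = 0.
Discriminant: 684² − 4·116339 = 467856 − 465356 = 2500; √2500 = 50.
q = (684 − 50)/2 = 317, p = (684 + 50)/2 = 367.
Check: 317 · 367 = 116339.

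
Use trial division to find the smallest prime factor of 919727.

43

919727 is odd.
Digit sum 35, not divisible by 3.
Ends in 7: not divisible by 5.
7: 919727 = 7·131389 + 4
11: 919727 = 11·83611 + 6
13: 919727 = 13·70748 + 3
17: 919727 = 17·54101 + 10
19: 919727 = 19·48406 + 13
23: 919727 = 23·39988 + 3
29: 919727 = 29·31714 + 21
31: 919727 = 31·29668 + 19
37: 919727 = 37·24857 + 18
41: 919727 = 41·22432 + 15
43: 919727 = 43·21389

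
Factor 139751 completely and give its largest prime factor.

139751 = 29 · 4819
4819 = 61 · 79
79 is prime.
So 139751 = 29 · 61 · 79; the largest prime factor is 79.

79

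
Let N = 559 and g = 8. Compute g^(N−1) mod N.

428

8^1 ≡ 8 (mod 559)
8^2 ≡ 8^2 = 64 ≡ 64 (mod 559)
8^4 ≡ 64^2 = 4096 ≡ 183 (mod 559)
8^8 ≡ 183^2 = 33489 ≡ 508 (mod 559)
8^16 ≡ 508^2 = 258064 ≡ 365 (mod 559)
8^32 ≡ 365^2 = 133225 ≡ 183 (mod 559)
8^64 ≡ 183^2 = 33489 ≡ 508 (mod 559)
8^128 ≡ 508^2 = 258064 ≡ 365 (mod 559)
8^256 ≡ 365^2 = 133225 ≡ 183 (mod 559)
8^512 ≡ 183^2 = 33489 ≡ 508 (mod 559)
558 = 512 + 32 + 8 + 4 + 2 in binary powers of 2.
So 8^558 ≡ 508 · 183 · 508 · 183 · 64 ≡ 428 (mod 559).
Since 428 ≠ 1, base 8 is a Fermat witness: 559 is composite.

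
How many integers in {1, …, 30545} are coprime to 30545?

23680

Factor: 30545 = 5 · 41 · 149.
φ(30545) = (5−1) · (41−1) · (149−1) = 4 · 40 · 148 = 23680.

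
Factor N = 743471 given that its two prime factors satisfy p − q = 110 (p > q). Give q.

Since p = q + 110, we have 743471 = q(q + 110), so q² + 110q − 743471 = 0.
Discriminant: 110² + 4·743471 = 12100 + 2973884 = 2985984; √2985984 = 1728.
q = (−110 + 1728)/2 = 809, and p = q + 110 = 919.
Check: 809 · 919 = 743471.

809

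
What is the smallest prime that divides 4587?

3

4587 is odd.
Digit sum 24, divisible by 3.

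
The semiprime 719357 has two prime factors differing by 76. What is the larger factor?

Since p = q + 76, we have 719357 = q(q + 76), so q² + 76q − 719357 = 0.
Discriminant: 76² + 4·719357 = 5776 + 2877428 = 2883204; √2883204 = 1698.
q = (−76 + 1698)/2 = 811, and p = q + 76 = 887.
Check: 811 · 887 = 719357.

887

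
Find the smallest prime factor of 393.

393 is odd.
Digit sum 15, divisible by 3.

3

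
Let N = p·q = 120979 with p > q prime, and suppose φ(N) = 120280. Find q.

φ(n) = (p−1)(q−1) = n − (p+q) + 1, so p + q = 120979 − 120280 + 1 = 700.
p and q are the roots of t² − 700t + 120979 = 0.
Discriminant: 700² − 4·120979 = 490000 − 483916 = 6084; √6084 = 78.
q = (700 − 78)/2 = 311, p = (700 + 78)/2 = 389.
Check: 311 · 389 = 120979.

311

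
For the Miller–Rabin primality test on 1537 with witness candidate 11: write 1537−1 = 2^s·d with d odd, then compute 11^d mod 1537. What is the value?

1537 − 1 = 1536 = 2^9 · 3, so d = 3.
11^1 ≡ 11 (mod 1537)
11^2 ≡ 11^2 = 121 ≡ 121 (mod 1537)
3 = 2 + 1 in binary powers of 2.
So 11^3 ≡ 121 · 11 ≡ 1331 (mod 1537).
Squaring chain: 1331 → 937 → 342 → 152 → 49 → 864 → 1051 → 1035 → 1473; never reaches −1, so base 11 is a Miller–Rabin witness that 1537 is composite.

1331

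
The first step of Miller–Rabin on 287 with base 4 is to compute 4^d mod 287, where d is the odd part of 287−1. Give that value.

23

287 − 1 = 286 = 2^1 · 143, so d = 143.
4^1 ≡ 4 (mod 287)
4^2 ≡ 4^2 = 16 ≡ 16 (mod 287)
4^4 ≡ 16^2 = 256 ≡ 256 (mod 287)
4^8 ≡ 256^2 = 65536 ≡ 100 (mod 287)
4^16 ≡ 100^2 = 10000 ≡ 242 (mod 287)
4^32 ≡ 242^2 = 58564 ≡ 16 (mod 287)
4^64 ≡ 16^2 = 256 ≡ 256 (mod 287)
4^128 ≡ 256^2 = 65536 ≡ 100 (mod 287)
143 = 128 + 8 + 4 + 2 + 1 in binary powers of 2.
So 4^143 ≡ 100 · 100 · 256 · 16 · 4 ≡ 23 (mod 287).
Squaring chain: 23; never reaches −1, so base 4 is a Miller–Rabin witness that 287 is composite.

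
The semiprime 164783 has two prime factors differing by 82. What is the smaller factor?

367

Since p = q + 82, we have 164783 = q(q + 82), so q² + 82q − 164783 = 0.
Discriminant: 82² + 4·164783 = 6724 + 659132 = 665856; √665856 = 816.
q = (−82 + 816)/2 = 367, and p = q + 82 = 449.
Check: 367 · 449 = 164783.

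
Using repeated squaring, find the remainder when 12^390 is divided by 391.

12^1 ≡ 12 (mod 391)
12^2 ≡ 12^2 = 144 ≡ 144 (mod 391)
12^4 ≡ 144^2 = 20736 ≡ 13 (mod 391)
12^8 ≡ 13^2 = 169 ≡ 169 (mod 391)
12^16 ≡ 169^2 = 28561 ≡ 18 (mod 391)
12^32 ≡ 18^2 = 324 ≡ 324 (mod 391)
12^64 ≡ 324^2 = 104976 ≡ 188 (mod 391)
12^128 ≡ 188^2 = 35344 ≡ 154 (mod 391)
12^256 ≡ 154^2 = 23716 ≡ 256 (mod 391)
390 = 256 + 128 + 4 + 2 in binary powers of 2.
So 12^390 ≡ 256 · 154 · 13 · 144 ≡ 87 (mod 391).
Since 87 ≠ 1, base 12 is a Fermat witness: 391 is composite.

87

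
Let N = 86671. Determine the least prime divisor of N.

13

86671 is odd.
Digit sum 28, not divisible by 3.
Ends in 1: not divisible by 5.
7: 86671 = 7·12381 + 4
11: 86671 = 11·7879 + 2
13: 86671 = 13·6667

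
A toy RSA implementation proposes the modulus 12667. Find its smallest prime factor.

53

12667 is odd.
Digit sum 22, not divisible by 3.
Ends in 7: not divisible by 5.
7: 12667 = 7·1809 + 4
11: 12667 = 11·1151 + 6
13: 12667 = 13·974 + 5
17: 12667 = 17·745 + 2
19: 12667 = 19·666 + 13
23: 12667 = 23·550 + 17
29: 12667 = 29·436 + 23
31: 12667 = 31·408 + 19
37: 12667 = 37·342 + 13
41: 12667 = 41·308 + 39
43: 12667 = 43·294 + 25
47: 12667 = 47·269 + 24
53: 12667 = 53·239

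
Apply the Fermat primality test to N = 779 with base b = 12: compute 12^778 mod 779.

12^1 ≡ 12 (mod 779)
12^2 ≡ 12^2 = 144 ≡ 144 (mod 779)
12^4 ≡ 144^2 = 20736 ≡ 482 (mod 779)
12^8 ≡ 482^2 = 232324 ≡ 182 (mod 779)
12^16 ≡ 182^2 = 33124 ≡ 406 (mod 779)
12^32 ≡ 406^2 = 164836 ≡ 467 (mod 779)
12^64 ≡ 467^2 = 218089 ≡ 748 (mod 779)
12^128 ≡ 748^2 = 559504 ≡ 182 (mod 779)
12^256 ≡ 182^2 = 33124 ≡ 406 (mod 779)
12^512 ≡ 406^2 = 164836 ≡ 467 (mod 779)
778 = 512 + 256 + 8 + 2 in binary powers of 2.
So 12^778 ≡ 467 · 406 · 182 · 144 ≡ 121 (mod 779).
Since 121 ≠ 1, base 12 is a Fermat witness: 779 is composite.

121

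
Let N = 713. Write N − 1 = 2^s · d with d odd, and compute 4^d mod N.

713 − 1 = 712 = 2^3 · 89, so d = 89.
4^1 ≡ 4 (mod 713)
4^2 ≡ 4^2 = 16 ≡ 16 (mod 713)
4^4 ≡ 16^2 = 256 ≡ 256 (mod 713)
4^8 ≡ 256^2 = 65536 ≡ 653 (mod 713)
4^16 ≡ 653^2 = 426409 ≡ 35 (mod 713)
4^32 ≡ 35^2 = 1225 ≡ 512 (mod 713)
4^64 ≡ 512^2 = 262144 ≡ 473 (mod 713)
89 = 64 + 16 + 8 + 1 in binary powers of 2.
So 4^89 ≡ 473 · 35 · 653 · 4 ≡ 349 (mod 713).
Squaring chain: 349 → 591 → 624; never reaches −1, so base 4 is a Miller–Rabin witness that 713 is composite.

349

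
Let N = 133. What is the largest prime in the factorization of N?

133 = 7 · 19
19 is prime.
So 133 = 7 · 19; the largest prime factor is 19.

19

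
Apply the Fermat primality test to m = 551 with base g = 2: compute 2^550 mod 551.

2^1 ≡ 2 (mod 551)
2^2 ≡ 2^2 = 4 ≡ 4 (mod 551)
2^4 ≡ 4^2 = 16 ≡ 16 (mod 551)
2^8 ≡ 16^2 = 256 ≡ 256 (mod 551)
2^16 ≡ 256^2 = 65536 ≡ 518 (mod 551)
2^32 ≡ 518^2 = 268324 ≡ 538 (mod 551)
2^64 ≡ 538^2 = 289444 ≡ 169 (mod 551)
2^128 ≡ 169^2 = 28561 ≡ 460 (mod 551)
2^256 ≡ 460^2 = 211600 ≡ 16 (mod 551)
2^512 ≡ 16^2 = 256 ≡ 256 (mod 551)
550 = 512 + 32 + 4 + 2 in binary powers of 2.
So 2^550 ≡ 256 · 538 · 16 · 4 ≡ 245 (mod 551).
Since 245 ≠ 1, base 2 is a Fermat witness: 551 is composite.

245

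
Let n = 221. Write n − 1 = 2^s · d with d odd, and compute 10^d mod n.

192

221 − 1 = 220 = 2^2 · 55, so d = 55.
10^1 ≡ 10 (mod 221)
10^2 ≡ 10^2 = 100 ≡ 100 (mod 221)
10^4 ≡ 100^2 = 10000 ≡ 55 (mod 221)
10^8 ≡ 55^2 = 3025 ≡ 152 (mod 221)
10^16 ≡ 152^2 = 23104 ≡ 120 (mod 221)
10^32 ≡ 120^2 = 14400 ≡ 35 (mod 221)
55 = 32 + 16 + 4 + 2 + 1 in binary powers of 2.
So 10^55 ≡ 35 · 120 · 55 · 100 · 10 ≡ 192 (mod 221).
Squaring chain: 192 → 178; never reaches −1, so base 10 is a Miller–Rabin witness that 221 is composite.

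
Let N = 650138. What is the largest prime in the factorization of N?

73

650138 = 2 · 325069
325069 = 61 · 5329
5329 = 73 · 73
73 = 73 · 1
So 650138 = 2 · 61 · 73^2; the largest prime factor is 73.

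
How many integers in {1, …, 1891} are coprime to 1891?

1800

Factor: 1891 = 31 · 61.
φ(1891) = (31−1) · (61−1) = 30 · 60 = 1800.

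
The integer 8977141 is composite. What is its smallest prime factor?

8977141 is odd.
Digit sum 37, not divisible by 3.
Ends in 1: not divisible by 5.
7: 8977141 = 7·1282448 + 5
11: 8977141 = 11·816103 + 8
13: 8977141 = 13·690549 + 4
17: 8977141 = 17·528067 + 2
19: 8977141 = 19·472481 + 2
23: 8977141 = 23·390310 + 11
29: 8977141 = 29·309556 + 17
31: 8977141 = 31·289585 + 6
37: 8977141 = 37·242625 + 16
41: 8977141 = 41·218954 + 27
43: 8977141 = 43·208770 + 31
47: 8977141 = 47·191003

47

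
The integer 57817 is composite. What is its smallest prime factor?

57817 is odd.
Digit sum 28, not divisible by 3.
Ends in 7: not divisible by 5.
7: 57817 = 7·8259 + 4
11: 57817 = 11·5256 + 1
13: 57817 = 13·4447 + 6
17: 57817 = 17·3401

17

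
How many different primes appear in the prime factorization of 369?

369 = 3^2 · 41
369 = 3^2 · 41, which has 2 distinct prime factors.

2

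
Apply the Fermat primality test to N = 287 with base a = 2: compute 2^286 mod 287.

2^1 ≡ 2 (mod 287)
2^2 ≡ 2^2 = 4 ≡ 4 (mod 287)
2^4 ≡ 4^2 = 16 ≡ 16 (mod 287)
2^8 ≡ 16^2 = 256 ≡ 256 (mod 287)
2^16 ≡ 256^2 = 65536 ≡ 100 (mod 287)
2^32 ≡ 100^2 = 10000 ≡ 242 (mod 287)
2^64 ≡ 242^2 = 58564 ≡ 16 (mod 287)
2^128 ≡ 16^2 = 256 ≡ 256 (mod 287)
2^256 ≡ 256^2 = 65536 ≡ 100 (mod 287)
286 = 256 + 16 + 8 + 4 + 2 in binary powers of 2.
So 2^286 ≡ 100 · 100 · 256 · 16 · 4 ≡ 23 (mod 287).
Since 23 ≠ 1, base 2 is a Fermat witness: 287 is composite.

23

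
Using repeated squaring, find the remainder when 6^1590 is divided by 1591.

517

6^1 ≡ 6 (mod 1591)
6^2 ≡ 6^2 = 36 ≡ 36 (mod 1591)
6^4 ≡ 36^2 = 1296 ≡ 1296 (mod 1591)
6^8 ≡ 1296^2 = 1679616 ≡ 1111 (mod 1591)
6^16 ≡ 1111^2 = 1234321 ≡ 1296 (mod 1591)
6^32 ≡ 1296^2 = 1679616 ≡ 1111 (mod 1591)
6^64 ≡ 1111^2 = 1234321 ≡ 1296 (mod 1591)
6^128 ≡ 1296^2 = 1679616 ≡ 1111 (mod 1591)
6^256 ≡ 1111^2 = 1234321 ≡ 1296 (mod 1591)
6^512 ≡ 1296^2 = 1679616 ≡ 1111 (mod 1591)
6^1024 ≡ 1111^2 = 1234321 ≡ 1296 (mod 1591)
1590 = 1024 + 512 + 32 + 16 + 4 + 2 in binary powers of 2.
So 6^1590 ≡ 1296 · 1111 · 1111 · 1296 · 1296 · 36 ≡ 517 (mod 1591).
Since 517 ≠ 1, base 6 is a Fermat witness: 1591 is composite.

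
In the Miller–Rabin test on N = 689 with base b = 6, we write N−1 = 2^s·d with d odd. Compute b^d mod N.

241

689 − 1 = 688 = 2^4 · 43, so d = 43.
6^1 ≡ 6 (mod 689)
6^2 ≡ 6^2 = 36 ≡ 36 (mod 689)
6^4 ≡ 36^2 = 1296 ≡ 607 (mod 689)
6^8 ≡ 607^2 = 368449 ≡ 523 (mod 689)
6^16 ≡ 523^2 = 273529 ≡ 685 (mod 689)
6^32 ≡ 685^2 = 469225 ≡ 16 (mod 689)
43 = 32 + 8 + 2 + 1 in binary powers of 2.
So 6^43 ≡ 16 · 523 · 36 · 6 ≡ 241 (mod 689).
Squaring chain: 241 → 205 → 685 → 16; never reaches −1, so base 6 is a Miller–Rabin witness that 689 is composite.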